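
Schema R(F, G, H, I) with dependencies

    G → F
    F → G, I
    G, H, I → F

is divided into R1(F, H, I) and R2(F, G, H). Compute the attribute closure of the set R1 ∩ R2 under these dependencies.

F, G, H, I

R1 ∩ R2 = {F, H}.
F → G, I applies, adding G, I
Closure: {F, G, H, I}.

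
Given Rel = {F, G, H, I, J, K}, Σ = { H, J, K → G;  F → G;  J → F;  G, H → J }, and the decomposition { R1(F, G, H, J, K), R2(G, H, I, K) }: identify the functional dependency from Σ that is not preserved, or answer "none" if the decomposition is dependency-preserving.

none

H, J, K → G lies within R1.
F → G lies within R1.
J → F lies within R1.
G, H → J lies within R1.
Every dependency is enforceable on the fragments, so the decomposition is dependency-preserving.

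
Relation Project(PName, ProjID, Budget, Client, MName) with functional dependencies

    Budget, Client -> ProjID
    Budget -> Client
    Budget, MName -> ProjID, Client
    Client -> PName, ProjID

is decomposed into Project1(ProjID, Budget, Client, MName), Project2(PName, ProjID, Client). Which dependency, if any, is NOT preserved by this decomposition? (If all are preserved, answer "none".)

Budget, Client → ProjID lies within Project1.
Budget → Client lies within Project1.
Budget, MName → ProjID, Client lies within Project1.
Client → PName, ProjID lies within Project2.
Every dependency is enforceable on the fragments, so the decomposition is dependency-preserving.

none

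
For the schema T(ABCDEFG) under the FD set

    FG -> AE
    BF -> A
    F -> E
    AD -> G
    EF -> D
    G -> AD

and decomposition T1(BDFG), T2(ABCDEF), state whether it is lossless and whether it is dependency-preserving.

lossless but not dependency-preserving

Lossless test: (BDF)⁺ = {ABDEFG}, which contains all of one fragment — lossless.
Dependency preservation: the restricted closure of {FG} across the fragments never reaches {AE}, so FG → AE cannot be enforced without a join — not preserved.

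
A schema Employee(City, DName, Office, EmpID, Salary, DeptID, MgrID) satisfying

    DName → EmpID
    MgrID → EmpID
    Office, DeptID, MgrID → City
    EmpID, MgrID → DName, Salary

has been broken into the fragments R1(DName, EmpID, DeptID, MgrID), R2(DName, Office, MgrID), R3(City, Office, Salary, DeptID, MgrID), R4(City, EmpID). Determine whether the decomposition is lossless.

Chase test. Columns are City, DName, Office, EmpID, Salary, DeptID, MgrID; row i has aⱼ where attribute j ∈ Ri, else bᵢⱼ.
Initial tableau (one row per fragment):
  row 1: b11 a2 b13 a4 b15 a6 a7
  row 2: b21 a2 a3 b24 b25 b26 a7
  row 3: a1 b32 a3 b34 a5 a6 a7
  row 4: a1 b42 b43 a4 b45 b46 b47
Rows 1 and 2 agree on DName; apply DName→EmpID and equate their EmpID entries.
Rows 1 and 3 agree on MgrID; apply MgrID→EmpID and equate their EmpID entries.
Rows 1 and 2 agree on EmpID, MgrID; apply EmpID, MgrID→DName, Salary and equate their DName, Salary entries.
Rows 1 and 3 agree on EmpID, MgrID; apply EmpID, MgrID→DName, Salary and equate their DName, Salary entries.
Row 3 is now all distinguished symbols — the join is lossless.

Yes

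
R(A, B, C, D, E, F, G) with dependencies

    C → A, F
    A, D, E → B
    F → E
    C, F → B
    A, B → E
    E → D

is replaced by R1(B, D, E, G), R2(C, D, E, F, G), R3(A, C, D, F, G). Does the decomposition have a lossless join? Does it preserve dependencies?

Lossless test (chase): Rows 2 and 3 agree on C; apply C→A, F and equate their A, F entries. Rows 2 and 3 agree on F; apply F→E and equate their E entries. Rows 2 and 3 agree on C, F; apply C, F→B and equate their B entries. No row becomes fully distinguished — the join is lossy.
Dependency preservation: the restricted closure of {A, D, E} across the fragments never reaches {B}, so A, D, E → B cannot be enforced without a join — not preserved.

lossy and not dependency-preserving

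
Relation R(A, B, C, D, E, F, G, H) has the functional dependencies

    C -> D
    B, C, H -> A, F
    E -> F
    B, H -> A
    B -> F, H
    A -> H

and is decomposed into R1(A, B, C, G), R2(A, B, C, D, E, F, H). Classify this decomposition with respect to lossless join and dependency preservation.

lossy but dependency-preserving

Lossless test: (A, B, C)⁺ = {A, B, C, D, F, H}, which is a superkey of neither fragment — lossy.
Dependency preservation: every FD's attributes lie within a single fragment, so each can be enforced locally — preserved.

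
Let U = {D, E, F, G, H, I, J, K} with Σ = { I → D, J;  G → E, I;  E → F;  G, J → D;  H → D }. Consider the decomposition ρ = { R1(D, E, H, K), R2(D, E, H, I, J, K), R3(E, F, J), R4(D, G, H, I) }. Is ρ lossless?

Chase test. Columns are D, E, F, G, H, I, J, K; row i has aⱼ where attribute j ∈ Ri, else bᵢⱼ.
Initial tableau (one row per fragment):
  row 1: a1 a2 b13 b14 a5 b16 b17 a8
  row 2: a1 a2 b23 b24 a5 a6 a7 a8
  row 3: b31 a2 a3 b34 b35 b36 a7 b38
  row 4: a1 b42 b43 a4 a5 a6 b47 b48
Rows 2 and 4 agree on I; apply I→D, J and equate their D, J entries.
Rows 1 and 2 agree on E; apply E→F and equate their F entries.
Rows 1 and 3 agree on E; apply E→F and equate their F entries.
No row becomes fully distinguished — the join is lossy.

No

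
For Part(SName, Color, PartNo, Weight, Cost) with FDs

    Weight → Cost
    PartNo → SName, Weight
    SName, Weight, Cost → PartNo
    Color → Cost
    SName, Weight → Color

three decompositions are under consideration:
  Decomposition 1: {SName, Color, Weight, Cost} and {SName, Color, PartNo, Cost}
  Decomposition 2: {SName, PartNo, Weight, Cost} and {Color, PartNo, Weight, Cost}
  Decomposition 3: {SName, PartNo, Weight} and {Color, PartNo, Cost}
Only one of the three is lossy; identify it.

Decomposition 1

Decomposition 1: common = {SName, Color, Cost}, closure = {SName, Color, Cost} → lossy.
Decomposition 2: common = {PartNo, Weight, Cost}, closure = {SName, Color, PartNo, Weight, Cost} → lossless.
Decomposition 3: common = {PartNo}, closure = {SName, Color, PartNo, Weight, Cost} → lossless.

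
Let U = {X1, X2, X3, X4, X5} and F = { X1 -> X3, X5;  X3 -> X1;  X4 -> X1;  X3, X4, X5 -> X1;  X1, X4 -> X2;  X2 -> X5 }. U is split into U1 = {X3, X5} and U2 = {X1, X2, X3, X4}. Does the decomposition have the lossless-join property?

Common attributes: U1 ∩ U2 = {X3}.
Closure of {X3}: X3 → X1 applies, adding X1; X1 → X3, X5 applies, adding X5. So (X3)⁺ = {X1, X3, X5}.
This closure contains every attribute of U1, so U1 ∩ U2 → U1. The join is lossless.

Yes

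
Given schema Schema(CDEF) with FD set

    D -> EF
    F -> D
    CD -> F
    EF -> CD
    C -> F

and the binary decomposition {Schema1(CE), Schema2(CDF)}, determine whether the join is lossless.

Common attributes: Schema1 ∩ Schema2 = {C}.
Closure of {C}: C → F applies, adding F; F → D applies, adding D; D → EF applies, adding E. So (C)⁺ = {CDEF}.
This closure contains every attribute of Schema1, so Schema1 ∩ Schema2 → Schema1. The join is lossless.

Yes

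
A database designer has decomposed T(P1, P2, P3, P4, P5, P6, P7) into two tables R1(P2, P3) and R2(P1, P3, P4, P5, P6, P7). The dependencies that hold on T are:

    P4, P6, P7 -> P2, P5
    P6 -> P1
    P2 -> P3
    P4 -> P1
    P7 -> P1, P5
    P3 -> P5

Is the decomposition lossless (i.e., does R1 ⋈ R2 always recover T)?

Common attributes: R1 ∩ R2 = {P3}.
Closure of {P3}: P3 → P5 applies, adding P5. So (P3)⁺ = {P3, P5}.
The closure contains neither all of R1 = {P2, P3} nor all of R2 = {P1, P3, P4, P5, P6, P7}, so the common attributes are not a superkey of either fragment. The join is lossy.

No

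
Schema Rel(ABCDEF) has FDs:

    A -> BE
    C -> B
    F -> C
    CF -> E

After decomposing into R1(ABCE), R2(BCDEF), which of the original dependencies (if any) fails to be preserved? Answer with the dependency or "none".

none

A → BE lies within R1.
C → B lies within R1.
F → C lies within R2.
CF → E lies within R2.
Every dependency is enforceable on the fragments, so the decomposition is dependency-preserving.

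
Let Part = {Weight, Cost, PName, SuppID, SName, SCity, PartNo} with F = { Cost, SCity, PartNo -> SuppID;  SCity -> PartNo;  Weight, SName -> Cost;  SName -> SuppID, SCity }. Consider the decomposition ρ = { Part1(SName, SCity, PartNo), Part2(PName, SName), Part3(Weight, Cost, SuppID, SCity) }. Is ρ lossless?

Chase test. Columns are Weight, Cost, PName, SuppID, SName, SCity, PartNo; row i has aⱼ where attribute j ∈ Parti, else bᵢⱼ.
Initial tableau (one row per fragment):
  row 1: b11 b12 b13 b14 a5 a6 a7
  row 2: b21 b22 a3 b24 a5 b26 b27
  row 3: a1 a2 b33 a4 b35 a6 b37
Rows 1 and 3 agree on SCity; apply SCity→PartNo and equate their PartNo entries.
Rows 1 and 2 agree on SName; apply SName→SuppID, SCity and equate their SuppID, SCity entries.
Rows 1 and 2 agree on SCity; apply SCity→PartNo and equate their PartNo entries.
No row becomes fully distinguished — the join is lossy.

No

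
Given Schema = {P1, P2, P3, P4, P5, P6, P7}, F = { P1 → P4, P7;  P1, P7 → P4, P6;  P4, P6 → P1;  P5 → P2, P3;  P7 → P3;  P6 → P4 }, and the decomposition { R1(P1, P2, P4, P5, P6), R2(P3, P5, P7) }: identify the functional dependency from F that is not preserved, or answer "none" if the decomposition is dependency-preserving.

P1 → P4, P7

Check P1 → P4, P7: no single fragment contains all of {P1, P4, P7}, and the restricted closure of {P1} across the fragments never reaches {P4, P7}.
P1, P7 → P4, P6 is preserved.
P4, P6 → P1 is preserved.
P5 → P2, P3 is preserved.
P7 → P3 is preserved.
P6 → P4 is preserved.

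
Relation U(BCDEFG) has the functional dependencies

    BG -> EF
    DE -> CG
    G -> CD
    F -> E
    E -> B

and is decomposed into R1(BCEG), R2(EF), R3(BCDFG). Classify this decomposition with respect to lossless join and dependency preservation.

Lossless test (chase): Rows 1 and 3 agree on BG; apply BG→EF and equate their EF entries. Rows 1 and 3 agree on G; apply G→CD and equate their CD entries. Rows 1 and 2 agree on E; apply E→B and equate their B entries. Row 1 is now all distinguished symbols — the join is lossless.
Dependency preservation: the restricted closure of {DE} across the fragments never reaches {CG}, so DE → CG cannot be enforced without a join — not preserved.

lossless but not dependency-preserving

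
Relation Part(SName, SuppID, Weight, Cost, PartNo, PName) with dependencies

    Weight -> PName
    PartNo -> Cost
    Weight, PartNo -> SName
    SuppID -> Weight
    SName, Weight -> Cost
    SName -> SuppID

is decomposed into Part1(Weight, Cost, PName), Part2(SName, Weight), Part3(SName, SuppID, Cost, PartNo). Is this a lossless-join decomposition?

Chase test. Columns are SName, SuppID, Weight, Cost, PartNo, PName; row i has aⱼ where attribute j ∈ Parti, else bᵢⱼ.
Initial tableau (one row per fragment):
  row 1: b11 b12 a3 a4 b15 a6
  row 2: a1 b22 a3 b24 b25 b26
  row 3: a1 a2 b33 a4 a5 b36
Rows 1 and 2 agree on Weight; apply Weight→PName and equate their PName entries.
Rows 2 and 3 agree on SName; apply SName→SuppID and equate their SuppID entries.
Rows 2 and 3 agree on SuppID; apply SuppID→Weight and equate their Weight entries.
Rows 2 and 3 agree on SName, Weight; apply SName, Weight→Cost and equate their Cost entries.
Rows 1 and 3 agree on Weight; apply Weight→PName and equate their PName entries.
Row 3 is now all distinguished symbols — the join is lossless.

Yes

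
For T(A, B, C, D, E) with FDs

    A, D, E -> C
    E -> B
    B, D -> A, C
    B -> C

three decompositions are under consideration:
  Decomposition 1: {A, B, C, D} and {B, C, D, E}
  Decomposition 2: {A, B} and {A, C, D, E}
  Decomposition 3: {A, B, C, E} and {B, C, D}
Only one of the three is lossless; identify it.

Decomposition 1: common = {B, C, D}, closure = {A, B, C, D} → lossless.
Decomposition 2: common = {A}, closure = {A} → lossy.
Decomposition 3: common = {B, C}, closure = {B, C} → lossy.

Decomposition 1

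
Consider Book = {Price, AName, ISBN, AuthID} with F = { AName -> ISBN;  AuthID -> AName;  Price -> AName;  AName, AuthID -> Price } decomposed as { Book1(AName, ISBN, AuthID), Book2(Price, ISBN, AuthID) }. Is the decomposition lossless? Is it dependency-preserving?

Lossless test: (ISBN, AuthID)⁺ = {Price, AName, ISBN, AuthID}, which contains all of one fragment — lossless.
Dependency preservation: the restricted closure of {Price} across the fragments never reaches {AName}, so Price → AName cannot be enforced without a join — not preserved.

lossless but not dependency-preserving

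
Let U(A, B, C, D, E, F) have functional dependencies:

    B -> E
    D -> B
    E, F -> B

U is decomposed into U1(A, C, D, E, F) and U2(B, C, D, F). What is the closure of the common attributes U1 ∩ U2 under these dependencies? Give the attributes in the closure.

U1 ∩ U2 = {C, D, F}.
D → B applies, adding B
B → E applies, adding E
Closure: {B, C, D, E, F}.

B, C, D, E, F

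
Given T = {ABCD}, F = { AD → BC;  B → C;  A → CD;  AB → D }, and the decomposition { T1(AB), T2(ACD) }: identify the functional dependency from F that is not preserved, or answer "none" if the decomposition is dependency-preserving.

B → C

Check B → C: no single fragment contains all of {BC}, and the restricted closure of {B} across the fragments never reaches {C}.
AD → BC is preserved.
A → CD is preserved.
AB → D is preserved.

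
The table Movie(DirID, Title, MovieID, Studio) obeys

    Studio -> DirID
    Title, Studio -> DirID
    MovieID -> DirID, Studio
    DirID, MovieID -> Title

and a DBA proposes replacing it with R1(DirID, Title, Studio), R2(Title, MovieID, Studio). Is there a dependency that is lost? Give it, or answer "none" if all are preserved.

Studio → DirID lies within R1.
Title, Studio → DirID lies within R1.
MovieID → DirID, Studio: restricted closure across fragments reaches DirID, Studio.
DirID, MovieID → Title: restricted closure across fragments reaches Title.
Every dependency is enforceable on the fragments, so the decomposition is dependency-preserving.

none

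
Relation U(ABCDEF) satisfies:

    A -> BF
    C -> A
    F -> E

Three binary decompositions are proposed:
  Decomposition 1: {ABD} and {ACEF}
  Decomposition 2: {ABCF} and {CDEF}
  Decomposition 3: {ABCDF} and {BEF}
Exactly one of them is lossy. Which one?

Decomposition 1

Decomposition 1: common = {A}, closure = {ABEF} → lossy.
Decomposition 2: common = {CF}, closure = {ABCEF} → lossless.
Decomposition 3: common = {BF}, closure = {BEF} → lossless.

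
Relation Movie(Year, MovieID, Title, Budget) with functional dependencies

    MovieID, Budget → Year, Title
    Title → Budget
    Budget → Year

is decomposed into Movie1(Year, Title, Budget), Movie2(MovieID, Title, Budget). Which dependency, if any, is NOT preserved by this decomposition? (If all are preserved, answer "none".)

none

MovieID, Budget → Year, Title: restricted closure across fragments reaches Year, Title.
Title → Budget lies within Movie1.
Budget → Year lies within Movie1.
Every dependency is enforceable on the fragments, so the decomposition is dependency-preserving.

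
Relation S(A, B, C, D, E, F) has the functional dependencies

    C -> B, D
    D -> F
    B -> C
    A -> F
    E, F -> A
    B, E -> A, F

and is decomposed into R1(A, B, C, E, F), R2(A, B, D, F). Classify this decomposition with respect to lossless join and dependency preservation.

lossless and dependency-preserving

Lossless test: (A, B, F)⁺ = {A, B, C, D, F}, which contains all of one fragment — lossless.
Dependency preservation: C → B, D is not contained in any single fragment, but the restricted closure of its left-hand side across the fragments still reaches the right-hand side; the remaining FDs each lie inside some fragment. All dependencies are preserved.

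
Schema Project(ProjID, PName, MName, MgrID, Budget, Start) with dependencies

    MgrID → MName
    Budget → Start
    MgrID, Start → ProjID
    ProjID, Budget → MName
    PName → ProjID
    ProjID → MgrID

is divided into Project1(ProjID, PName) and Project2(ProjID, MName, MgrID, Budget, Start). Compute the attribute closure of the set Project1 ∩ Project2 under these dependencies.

Project1 ∩ Project2 = {ProjID}.
ProjID → MgrID applies, adding MgrID
MgrID → MName applies, adding MName
Closure: {ProjID, MName, MgrID}.

ProjID, MName, MgrID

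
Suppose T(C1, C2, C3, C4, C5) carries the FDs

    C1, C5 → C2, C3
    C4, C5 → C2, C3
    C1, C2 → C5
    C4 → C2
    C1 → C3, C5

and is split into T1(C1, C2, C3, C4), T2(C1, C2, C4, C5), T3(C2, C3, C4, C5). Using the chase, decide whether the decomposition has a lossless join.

Yes

Chase test. Columns are C1, C2, C3, C4, C5; row i has aⱼ where attribute j ∈ Ti, else bᵢⱼ.
Initial tableau (one row per fragment):
  row 1: a1 a2 a3 a4 b15
  row 2: a1 a2 b23 a4 a5
  row 3: b31 a2 a3 a4 a5
Rows 2 and 3 agree on C4, C5; apply C4, C5→C2, C3 and equate their C2, C3 entries.
Rows 1 and 2 agree on C1, C2; apply C1, C2→C5 and equate their C5 entries.
Row 1 is now all distinguished symbols — the join is lossless.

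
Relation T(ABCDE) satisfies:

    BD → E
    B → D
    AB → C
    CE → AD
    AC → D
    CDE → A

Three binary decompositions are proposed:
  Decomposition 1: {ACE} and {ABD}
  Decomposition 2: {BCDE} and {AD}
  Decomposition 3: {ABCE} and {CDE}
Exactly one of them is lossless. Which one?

Decomposition 3

Decomposition 1: common = {A}, closure = {A} → lossy.
Decomposition 2: common = {D}, closure = {D} → lossy.
Decomposition 3: common = {CE}, closure = {ACDE} → lossless.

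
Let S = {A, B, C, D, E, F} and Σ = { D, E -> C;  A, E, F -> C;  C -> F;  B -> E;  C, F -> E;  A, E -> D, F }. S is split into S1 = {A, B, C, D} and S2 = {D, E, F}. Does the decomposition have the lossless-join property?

Common attributes: S1 ∩ S2 = {D}.
No dependency enlarges {D}, so (D)⁺ = {D}.
The closure contains neither all of S1 = {A, B, C, D} nor all of S2 = {D, E, F}, so the common attributes are not a superkey of either fragment. The join is lossy.

No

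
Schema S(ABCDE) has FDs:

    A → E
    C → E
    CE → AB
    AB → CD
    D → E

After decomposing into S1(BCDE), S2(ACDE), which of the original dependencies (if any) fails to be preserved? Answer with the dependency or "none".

AB → CD

Check AB → CD: no single fragment contains all of {ABCD}, and the restricted closure of {AB} across the fragments never reaches {CD}.
A → E is preserved.
C → E is preserved.
CE → AB is preserved.
D → E is preserved.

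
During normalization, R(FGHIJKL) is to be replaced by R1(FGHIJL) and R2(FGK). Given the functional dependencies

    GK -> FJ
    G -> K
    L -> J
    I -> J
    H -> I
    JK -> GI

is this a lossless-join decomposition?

Common attributes: R1 ∩ R2 = {FG}.
Closure of {FG}: G → K applies, adding K; GK → FJ applies, adding J; JK → GI applies, adding I. So (FG)⁺ = {FGIJK}.
This closure contains every attribute of R2, so R1 ∩ R2 → R2. The join is lossless.

Yes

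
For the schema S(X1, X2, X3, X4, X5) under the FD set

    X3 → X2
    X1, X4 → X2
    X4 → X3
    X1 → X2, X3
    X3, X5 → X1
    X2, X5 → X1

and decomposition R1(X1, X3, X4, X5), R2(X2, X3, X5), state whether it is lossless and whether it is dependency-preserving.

lossless and dependency-preserving

Lossless test: (X3, X5)⁺ = {X1, X2, X3, X5}, which contains all of one fragment — lossless.
Dependency preservation: X1, X4 → X2; X1 → X2, X3; X2, X5 → X1 are not contained in any single fragment, but the restricted closure of each left-hand side across the fragments still reaches the right-hand side; the remaining FDs each lie inside some fragment. All dependencies are preserved.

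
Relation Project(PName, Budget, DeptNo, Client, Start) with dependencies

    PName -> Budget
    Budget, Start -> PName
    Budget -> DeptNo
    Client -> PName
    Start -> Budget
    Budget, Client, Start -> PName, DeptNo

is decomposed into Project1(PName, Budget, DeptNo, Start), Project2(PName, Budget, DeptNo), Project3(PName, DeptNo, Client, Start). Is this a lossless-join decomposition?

Chase test. Columns are PName, Budget, DeptNo, Client, Start; row i has aⱼ where attribute j ∈ Projecti, else bᵢⱼ.
Initial tableau (one row per fragment):
  row 1: a1 a2 a3 b14 a5
  row 2: a1 a2 a3 b24 b25
  row 3: a1 b32 a3 a4 a5
Rows 1 and 3 agree on PName; apply PName→Budget and equate their Budget entries.
Row 3 is now all distinguished symbols — the join is lossless.

Yes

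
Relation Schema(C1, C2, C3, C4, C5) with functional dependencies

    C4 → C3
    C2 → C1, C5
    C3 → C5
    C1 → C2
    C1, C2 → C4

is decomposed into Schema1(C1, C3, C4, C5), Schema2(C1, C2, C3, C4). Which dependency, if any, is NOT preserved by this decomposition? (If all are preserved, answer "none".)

C4 → C3 lies within Schema1.
C2 → C1, C5: restricted closure across fragments reaches C1, C5.
C3 → C5 lies within Schema1.
C1 → C2 lies within Schema2.
C1, C2 → C4 lies within Schema2.
Every dependency is enforceable on the fragments, so the decomposition is dependency-preserving.

none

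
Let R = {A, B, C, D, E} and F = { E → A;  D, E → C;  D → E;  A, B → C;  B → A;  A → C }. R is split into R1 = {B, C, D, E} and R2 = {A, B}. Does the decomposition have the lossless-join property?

Yes

Common attributes: R1 ∩ R2 = {B}.
Closure of {B}: B → A applies, adding A; A → C applies, adding C. So (B)⁺ = {A, B, C}.
This closure contains every attribute of R2, so R1 ∩ R2 → R2. The join is lossless.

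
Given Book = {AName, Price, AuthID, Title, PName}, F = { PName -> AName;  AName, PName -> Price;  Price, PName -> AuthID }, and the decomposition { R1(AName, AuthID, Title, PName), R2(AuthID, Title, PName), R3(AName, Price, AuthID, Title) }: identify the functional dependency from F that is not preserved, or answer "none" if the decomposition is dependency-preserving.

AName, PName -> Price

Check AName, PName → Price: no single fragment contains all of {AName, Price, PName}, and the restricted closure of {AName, PName} across the fragments never reaches {Price}.
PName → AName is preserved.
Price, PName → AuthID is preserved.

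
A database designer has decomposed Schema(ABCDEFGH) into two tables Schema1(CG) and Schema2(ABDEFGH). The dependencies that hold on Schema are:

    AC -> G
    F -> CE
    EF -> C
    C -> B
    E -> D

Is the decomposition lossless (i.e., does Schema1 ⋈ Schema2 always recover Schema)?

No

Common attributes: Schema1 ∩ Schema2 = {G}.
No dependency enlarges {G}, so (G)⁺ = {G}.
The closure contains neither all of Schema1 = {CG} nor all of Schema2 = {ABDEFGH}, so the common attributes are not a superkey of either fragment. The join is lossy.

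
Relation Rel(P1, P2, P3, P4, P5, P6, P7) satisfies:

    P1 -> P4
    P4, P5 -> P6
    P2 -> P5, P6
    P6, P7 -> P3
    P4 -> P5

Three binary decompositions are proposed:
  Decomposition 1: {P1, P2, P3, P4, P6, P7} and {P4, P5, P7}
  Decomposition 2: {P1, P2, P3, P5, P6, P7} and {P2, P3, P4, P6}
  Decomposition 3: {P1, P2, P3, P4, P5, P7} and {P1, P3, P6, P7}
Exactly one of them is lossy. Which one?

Decomposition 1: common = {P4, P7}, closure = {P3, P4, P5, P6, P7} → lossless.
Decomposition 2: common = {P2, P3, P6}, closure = {P2, P3, P5, P6} → lossy.
Decomposition 3: common = {P1, P3, P7}, closure = {P1, P3, P4, P5, P6, P7} → lossless.

Decomposition 2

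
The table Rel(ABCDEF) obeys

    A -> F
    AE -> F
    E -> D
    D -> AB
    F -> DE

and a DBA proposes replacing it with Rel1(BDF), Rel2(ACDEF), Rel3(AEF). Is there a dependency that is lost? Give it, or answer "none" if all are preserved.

A → F lies within Rel2.
AE → F lies within Rel2.
E → D lies within Rel2.
D → AB: restricted closure across fragments reaches AB.
F → DE lies within Rel2.
Every dependency is enforceable on the fragments, so the decomposition is dependency-preserving.

none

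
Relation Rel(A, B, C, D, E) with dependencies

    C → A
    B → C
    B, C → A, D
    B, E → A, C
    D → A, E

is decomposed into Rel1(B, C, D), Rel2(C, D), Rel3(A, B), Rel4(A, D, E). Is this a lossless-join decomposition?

Yes

Chase test. Columns are A, B, C, D, E; row i has aⱼ where attribute j ∈ Reli, else bᵢⱼ.
Initial tableau (one row per fragment):
  row 1: b11 a2 a3 a4 b15
  row 2: b21 b22 a3 a4 b25
  row 3: a1 a2 b33 b34 b35
  row 4: a1 b42 b43 a4 a5
Rows 1 and 2 agree on C; apply C→A and equate their A entries.
Rows 1 and 3 agree on B; apply B→C and equate their C entries.
Rows 1 and 3 agree on B, C; apply B, C→A, D and equate their A, D entries.
Rows 1 and 2 agree on D; apply D→A, E and equate their A, E entries.
Rows 1 and 3 agree on D; apply D→A, E and equate their A, E entries.
Rows 1 and 4 agree on D; apply D→A, E and equate their A, E entries.
Row 1 is now all distinguished symbols — the join is lossless.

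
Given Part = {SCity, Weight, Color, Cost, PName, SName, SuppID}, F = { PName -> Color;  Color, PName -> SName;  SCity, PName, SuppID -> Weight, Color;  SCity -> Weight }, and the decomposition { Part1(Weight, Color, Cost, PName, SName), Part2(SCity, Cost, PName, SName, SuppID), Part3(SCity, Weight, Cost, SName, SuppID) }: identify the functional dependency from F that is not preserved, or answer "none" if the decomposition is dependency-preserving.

none

PName → Color lies within Part1.
Color, PName → SName lies within Part1.
SCity, PName, SuppID → Weight, Color: restricted closure across fragments reaches Weight, Color.
SCity → Weight lies within Part3.
Every dependency is enforceable on the fragments, so the decomposition is dependency-preserving.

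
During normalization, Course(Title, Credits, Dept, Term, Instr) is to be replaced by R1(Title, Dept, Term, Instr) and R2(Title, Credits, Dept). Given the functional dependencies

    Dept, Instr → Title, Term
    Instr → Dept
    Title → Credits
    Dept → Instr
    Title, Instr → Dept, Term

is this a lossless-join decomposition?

Yes

Common attributes: R1 ∩ R2 = {Title, Dept}.
Closure of {Title, Dept}: Title → Credits applies, adding Credits; Dept → Instr applies, adding Instr; Title, Instr → Dept, Term applies, adding Term. So (Title, Dept)⁺ = {Title, Credits, Dept, Term, Instr}.
This closure contains every attribute of R1, so R1 ∩ R2 → R1. The join is lossless.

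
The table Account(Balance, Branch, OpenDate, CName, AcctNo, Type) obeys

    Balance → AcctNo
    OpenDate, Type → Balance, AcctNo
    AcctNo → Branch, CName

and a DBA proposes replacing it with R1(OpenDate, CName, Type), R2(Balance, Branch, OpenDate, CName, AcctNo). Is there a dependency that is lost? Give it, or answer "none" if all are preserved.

OpenDate, Type → Balance, AcctNo

Check OpenDate, Type → Balance, AcctNo: no single fragment contains all of {Balance, OpenDate, AcctNo, Type}, and the restricted closure of {OpenDate, Type} across the fragments never reaches {Balance, AcctNo}.
Balance → AcctNo is preserved.
AcctNo → Branch, CName is preserved.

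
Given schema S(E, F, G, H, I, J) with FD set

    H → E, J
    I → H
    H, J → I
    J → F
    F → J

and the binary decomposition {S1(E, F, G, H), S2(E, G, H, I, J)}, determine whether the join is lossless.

Yes

Common attributes: S1 ∩ S2 = {E, G, H}.
Closure of {E, G, H}: H → E, J applies, adding J; H, J → I applies, adding I; J → F applies, adding F. So (E, G, H)⁺ = {E, F, G, H, I, J}.
This closure contains every attribute of S1, so S1 ∩ S2 → S1. The join is lossless.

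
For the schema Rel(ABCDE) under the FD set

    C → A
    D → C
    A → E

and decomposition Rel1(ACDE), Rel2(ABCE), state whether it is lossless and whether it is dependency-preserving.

Lossless test: (ACE)⁺ = {ACE}, which is a superkey of neither fragment — lossy.
Dependency preservation: every FD's attributes lie within a single fragment, so each can be enforced locally — preserved.

lossy but dependency-preserving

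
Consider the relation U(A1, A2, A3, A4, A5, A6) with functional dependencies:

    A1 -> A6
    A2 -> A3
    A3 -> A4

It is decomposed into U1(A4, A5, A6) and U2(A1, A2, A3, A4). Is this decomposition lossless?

No

Common attributes: U1 ∩ U2 = {A4}.
No dependency enlarges {A4}, so (A4)⁺ = {A4}.
The closure contains neither all of U1 = {A4, A5, A6} nor all of U2 = {A1, A2, A3, A4}, so the common attributes are not a superkey of either fragment. The join is lossy.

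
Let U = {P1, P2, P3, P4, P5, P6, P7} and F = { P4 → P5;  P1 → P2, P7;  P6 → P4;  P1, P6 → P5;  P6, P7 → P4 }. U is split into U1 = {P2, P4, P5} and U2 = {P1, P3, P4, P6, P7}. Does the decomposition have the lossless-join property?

No

Common attributes: U1 ∩ U2 = {P4}.
Closure of {P4}: P4 → P5 applies, adding P5. So (P4)⁺ = {P4, P5}.
The closure contains neither all of U1 = {P2, P4, P5} nor all of U2 = {P1, P3, P4, P6, P7}, so the common attributes are not a superkey of either fragment. The join is lossy.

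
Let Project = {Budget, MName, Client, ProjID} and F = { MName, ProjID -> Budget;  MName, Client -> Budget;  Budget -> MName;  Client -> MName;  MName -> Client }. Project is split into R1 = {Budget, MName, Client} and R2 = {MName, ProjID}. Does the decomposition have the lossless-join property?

Common attributes: R1 ∩ R2 = {MName}.
Closure of {MName}: MName → Client applies, adding Client; MName, Client → Budget applies, adding Budget. So (MName)⁺ = {Budget, MName, Client}.
This closure contains every attribute of R1, so R1 ∩ R2 → R1. The join is lossless.

Yes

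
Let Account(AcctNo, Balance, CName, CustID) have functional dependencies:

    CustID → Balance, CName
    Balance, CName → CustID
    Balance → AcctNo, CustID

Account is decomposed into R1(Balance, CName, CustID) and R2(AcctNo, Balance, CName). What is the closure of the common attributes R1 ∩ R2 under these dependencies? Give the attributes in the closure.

AcctNo, Balance, CName, CustID

R1 ∩ R2 = {Balance, CName}.
Balance, CName → CustID applies, adding CustID
Balance → AcctNo, CustID applies, adding AcctNo
Closure: {AcctNo, Balance, CName, CustID}.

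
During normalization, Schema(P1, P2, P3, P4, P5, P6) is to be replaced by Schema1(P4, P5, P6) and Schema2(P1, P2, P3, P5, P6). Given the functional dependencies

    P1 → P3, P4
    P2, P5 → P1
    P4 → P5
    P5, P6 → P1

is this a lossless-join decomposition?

Yes

Common attributes: Schema1 ∩ Schema2 = {P5, P6}.
Closure of {P5, P6}: P5, P6 → P1 applies, adding P1; P1 → P3, P4 applies, adding P3, P4. So (P5, P6)⁺ = {P1, P3, P4, P5, P6}.
This closure contains every attribute of Schema1, so Schema1 ∩ Schema2 → Schema1. The join is lossless.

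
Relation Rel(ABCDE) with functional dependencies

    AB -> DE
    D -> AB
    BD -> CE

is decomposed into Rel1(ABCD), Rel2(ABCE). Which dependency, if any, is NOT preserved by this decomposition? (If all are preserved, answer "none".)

none

AB → DE: restricted closure across fragments reaches DE.
D → AB lies within Rel1.
BD → CE: restricted closure across fragments reaches CE.
Every dependency is enforceable on the fragments, so the decomposition is dependency-preserving.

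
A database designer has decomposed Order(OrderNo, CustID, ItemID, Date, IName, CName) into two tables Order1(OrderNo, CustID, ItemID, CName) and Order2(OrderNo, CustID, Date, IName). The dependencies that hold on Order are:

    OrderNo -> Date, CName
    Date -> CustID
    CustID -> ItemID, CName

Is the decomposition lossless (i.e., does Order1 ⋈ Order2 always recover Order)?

Common attributes: Order1 ∩ Order2 = {OrderNo, CustID}.
Closure of {OrderNo, CustID}: OrderNo → Date, CName applies, adding Date, CName; CustID → ItemID, CName applies, adding ItemID. So (OrderNo, CustID)⁺ = {OrderNo, CustID, ItemID, Date, CName}.
This closure contains every attribute of Order1, so Order1 ∩ Order2 → Order1. The join is lossless.

Yes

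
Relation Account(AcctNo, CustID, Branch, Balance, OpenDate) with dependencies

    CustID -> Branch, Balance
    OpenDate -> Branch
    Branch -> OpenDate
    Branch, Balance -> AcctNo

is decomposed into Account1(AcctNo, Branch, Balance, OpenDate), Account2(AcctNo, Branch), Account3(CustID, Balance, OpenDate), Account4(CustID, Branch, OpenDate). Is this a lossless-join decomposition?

Chase test. Columns are AcctNo, CustID, Branch, Balance, OpenDate; row i has aⱼ where attribute j ∈ Accounti, else bᵢⱼ.
Initial tableau (one row per fragment):
  row 1: a1 b12 a3 a4 a5
  row 2: a1 b22 a3 b24 b25
  row 3: b31 a2 b33 a4 a5
  row 4: b41 a2 a3 b44 a5
Rows 3 and 4 agree on CustID; apply CustID→Branch, Balance and equate their Branch, Balance entries.
Rows 1 and 2 agree on Branch; apply Branch→OpenDate and equate their OpenDate entries.
Rows 1 and 3 agree on Branch, Balance; apply Branch, Balance→AcctNo and equate their AcctNo entries.
Rows 1 and 4 agree on Branch, Balance; apply Branch, Balance→AcctNo and equate their AcctNo entries.
Row 3 is now all distinguished symbols — the join is lossless.

Yes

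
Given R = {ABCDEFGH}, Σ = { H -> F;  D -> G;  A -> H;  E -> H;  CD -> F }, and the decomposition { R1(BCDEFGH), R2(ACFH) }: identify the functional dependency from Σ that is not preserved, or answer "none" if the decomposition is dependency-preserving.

none

H → F lies within R1.
D → G lies within R1.
A → H lies within R2.
E → H lies within R1.
CD → F lies within R1.
Every dependency is enforceable on the fragments, so the decomposition is dependency-preserving.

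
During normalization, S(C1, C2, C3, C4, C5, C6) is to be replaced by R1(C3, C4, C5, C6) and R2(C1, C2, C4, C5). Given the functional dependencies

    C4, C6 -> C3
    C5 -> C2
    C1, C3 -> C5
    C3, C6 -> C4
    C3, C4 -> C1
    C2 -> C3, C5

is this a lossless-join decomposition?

Yes

Common attributes: R1 ∩ R2 = {C4, C5}.
Closure of {C4, C5}: C5 → C2 applies, adding C2; C2 → C3, C5 applies, adding C3; C3, C4 → C1 applies, adding C1. So (C4, C5)⁺ = {C1, C2, C3, C4, C5}.
This closure contains every attribute of R2, so R1 ∩ R2 → R2. The join is lossless.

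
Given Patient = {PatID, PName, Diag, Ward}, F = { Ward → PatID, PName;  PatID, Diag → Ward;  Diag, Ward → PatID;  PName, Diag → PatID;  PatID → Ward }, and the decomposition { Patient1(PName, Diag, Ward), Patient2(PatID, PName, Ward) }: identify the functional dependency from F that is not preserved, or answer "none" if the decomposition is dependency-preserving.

Ward → PatID, PName lies within Patient2.
PatID, Diag → Ward: restricted closure across fragments reaches Ward.
Diag, Ward → PatID: restricted closure across fragments reaches PatID.
PName, Diag → PatID: restricted closure across fragments reaches PatID.
PatID → Ward lies within Patient2.
Every dependency is enforceable on the fragments, so the decomposition is dependency-preserving.

none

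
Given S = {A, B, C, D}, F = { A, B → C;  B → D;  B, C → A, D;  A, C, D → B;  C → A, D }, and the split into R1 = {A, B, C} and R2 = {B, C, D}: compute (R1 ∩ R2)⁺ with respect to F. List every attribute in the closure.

R1 ∩ R2 = {B, C}.
B → D applies, adding D
B, C → A, D applies, adding A
Closure: {A, B, C, D}.

A, B, C, D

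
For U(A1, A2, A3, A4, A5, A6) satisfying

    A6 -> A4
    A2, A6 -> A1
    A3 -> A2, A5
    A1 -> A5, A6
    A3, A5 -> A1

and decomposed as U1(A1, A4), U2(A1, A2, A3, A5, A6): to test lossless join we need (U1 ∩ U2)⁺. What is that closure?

U1 ∩ U2 = {A1}.
A1 → A5, A6 applies, adding A5, A6
A6 → A4 applies, adding A4
Closure: {A1, A4, A5, A6}.

A1, A4, A5, A6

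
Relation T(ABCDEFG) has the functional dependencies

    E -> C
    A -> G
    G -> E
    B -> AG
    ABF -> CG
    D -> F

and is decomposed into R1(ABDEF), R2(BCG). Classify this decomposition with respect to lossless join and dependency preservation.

lossless but not dependency-preserving

Lossless test: (B)⁺ = {ABCEG}, which contains all of one fragment — lossless.
Dependency preservation: the restricted closure of {E} across the fragments never reaches {C}, so E → C cannot be enforced without a join — not preserved.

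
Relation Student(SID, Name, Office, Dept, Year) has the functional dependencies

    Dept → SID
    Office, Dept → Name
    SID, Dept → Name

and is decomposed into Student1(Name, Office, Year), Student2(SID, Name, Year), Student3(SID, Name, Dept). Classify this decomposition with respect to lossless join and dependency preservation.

Lossless test (chase): applying each FD to every pair of rows produces no changes in the tableau, so no row becomes fully distinguished — the join is lossy.
Dependency preservation: Office, Dept → Name is not contained in any single fragment, but the restricted closure of its left-hand side across the fragments still reaches the right-hand side; the remaining FDs each lie inside some fragment. All dependencies are preserved.

lossy but dependency-preserving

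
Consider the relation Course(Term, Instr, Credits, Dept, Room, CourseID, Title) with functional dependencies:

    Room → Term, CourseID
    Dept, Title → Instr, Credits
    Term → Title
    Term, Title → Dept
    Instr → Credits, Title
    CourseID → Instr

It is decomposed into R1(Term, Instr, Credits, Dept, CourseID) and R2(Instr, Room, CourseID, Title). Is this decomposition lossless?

Common attributes: R1 ∩ R2 = {Instr, CourseID}.
Closure of {Instr, CourseID}: Instr → Credits, Title applies, adding Credits, Title. So (Instr, CourseID)⁺ = {Instr, Credits, CourseID, Title}.
The closure contains neither all of R1 = {Term, Instr, Credits, Dept, CourseID} nor all of R2 = {Instr, Room, CourseID, Title}, so the common attributes are not a superkey of either fragment. The join is lossy.

No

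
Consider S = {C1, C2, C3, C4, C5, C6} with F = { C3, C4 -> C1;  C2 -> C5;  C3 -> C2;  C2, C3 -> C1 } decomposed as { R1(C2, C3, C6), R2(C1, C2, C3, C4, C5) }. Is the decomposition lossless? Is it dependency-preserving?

lossy but dependency-preserving

Lossless test: (C2, C3)⁺ = {C1, C2, C3, C5}, which is a superkey of neither fragment — lossy.
Dependency preservation: every FD's attributes lie within a single fragment, so each can be enforced locally — preserved.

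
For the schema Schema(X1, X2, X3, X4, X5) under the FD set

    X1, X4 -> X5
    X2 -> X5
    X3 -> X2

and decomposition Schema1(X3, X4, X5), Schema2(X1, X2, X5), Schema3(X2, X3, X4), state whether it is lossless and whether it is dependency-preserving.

lossy and not dependency-preserving

Lossless test (chase): Rows 2 and 3 agree on X2; apply X2→X5 and equate their X5 entries. Rows 1 and 3 agree on X3; apply X3→X2 and equate their X2 entries. No row becomes fully distinguished — the join is lossy.
Dependency preservation: the restricted closure of {X1, X4} across the fragments never reaches {X5}, so X1, X4 → X5 cannot be enforced without a join — not preserved.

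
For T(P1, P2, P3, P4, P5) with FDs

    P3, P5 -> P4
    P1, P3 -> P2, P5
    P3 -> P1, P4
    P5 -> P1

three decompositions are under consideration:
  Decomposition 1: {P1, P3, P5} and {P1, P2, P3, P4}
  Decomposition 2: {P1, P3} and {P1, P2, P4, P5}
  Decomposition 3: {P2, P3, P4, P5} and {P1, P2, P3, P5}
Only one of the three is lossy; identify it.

Decomposition 1: common = {P1, P3}, closure = {P1, P2, P3, P4, P5} → lossless.
Decomposition 2: common = {P1}, closure = {P1} → lossy.
Decomposition 3: common = {P2, P3, P5}, closure = {P1, P2, P3, P4, P5} → lossless.

Decomposition 2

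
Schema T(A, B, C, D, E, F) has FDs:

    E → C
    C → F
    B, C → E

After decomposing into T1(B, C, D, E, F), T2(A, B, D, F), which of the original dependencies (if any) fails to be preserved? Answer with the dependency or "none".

E → C lies within T1.
C → F lies within T1.
B, C → E lies within T1.
Every dependency is enforceable on the fragments, so the decomposition is dependency-preserving.

none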